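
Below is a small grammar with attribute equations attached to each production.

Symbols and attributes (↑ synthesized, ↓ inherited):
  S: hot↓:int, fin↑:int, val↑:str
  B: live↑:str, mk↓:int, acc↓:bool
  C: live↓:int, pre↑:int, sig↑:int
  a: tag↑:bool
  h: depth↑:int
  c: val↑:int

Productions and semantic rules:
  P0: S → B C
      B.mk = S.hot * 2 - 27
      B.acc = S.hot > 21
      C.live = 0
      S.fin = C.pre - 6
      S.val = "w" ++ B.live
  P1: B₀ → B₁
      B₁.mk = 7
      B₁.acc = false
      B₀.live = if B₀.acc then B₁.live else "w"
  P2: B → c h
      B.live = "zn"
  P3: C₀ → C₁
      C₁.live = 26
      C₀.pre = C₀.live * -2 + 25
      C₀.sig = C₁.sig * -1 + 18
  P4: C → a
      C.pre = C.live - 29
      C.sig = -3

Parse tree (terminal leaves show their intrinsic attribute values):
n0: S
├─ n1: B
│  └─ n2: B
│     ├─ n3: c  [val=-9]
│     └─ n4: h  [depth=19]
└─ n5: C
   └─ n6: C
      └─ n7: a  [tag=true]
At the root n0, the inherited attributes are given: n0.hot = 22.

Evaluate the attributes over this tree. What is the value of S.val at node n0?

1. n0.hot = 22  [given at root]
2. n1.mk = 17  [S.hot * 2 - 27]
3. n1.acc = true  [S.hot > 21]
4. n2.mk = 7  [7]
5. n2.acc = false  [false]
6. n3.val = -9  [terminal]
7. n4.depth = 19  [terminal]
8. n2.live = "zn"  ["zn"]
9. n1.live = "zn"  [if B₀.acc then B₁.live else "w"]
10. n5.live = 0  [0]
11. n6.live = 26  [26]
12. n7.tag = true  [terminal]
13. n6.pre = -3  [C.live - 29]
14. n6.sig = -3  [-3]
15. n5.pre = 25  [C₀.live * -2 + 25]
16. n5.sig = 21  [C₁.sig * -1 + 18]
17. n0.fin = 19  [C.pre - 6]
18. n0.val = "wzn"  ["w" ++ B.live]

"wzn"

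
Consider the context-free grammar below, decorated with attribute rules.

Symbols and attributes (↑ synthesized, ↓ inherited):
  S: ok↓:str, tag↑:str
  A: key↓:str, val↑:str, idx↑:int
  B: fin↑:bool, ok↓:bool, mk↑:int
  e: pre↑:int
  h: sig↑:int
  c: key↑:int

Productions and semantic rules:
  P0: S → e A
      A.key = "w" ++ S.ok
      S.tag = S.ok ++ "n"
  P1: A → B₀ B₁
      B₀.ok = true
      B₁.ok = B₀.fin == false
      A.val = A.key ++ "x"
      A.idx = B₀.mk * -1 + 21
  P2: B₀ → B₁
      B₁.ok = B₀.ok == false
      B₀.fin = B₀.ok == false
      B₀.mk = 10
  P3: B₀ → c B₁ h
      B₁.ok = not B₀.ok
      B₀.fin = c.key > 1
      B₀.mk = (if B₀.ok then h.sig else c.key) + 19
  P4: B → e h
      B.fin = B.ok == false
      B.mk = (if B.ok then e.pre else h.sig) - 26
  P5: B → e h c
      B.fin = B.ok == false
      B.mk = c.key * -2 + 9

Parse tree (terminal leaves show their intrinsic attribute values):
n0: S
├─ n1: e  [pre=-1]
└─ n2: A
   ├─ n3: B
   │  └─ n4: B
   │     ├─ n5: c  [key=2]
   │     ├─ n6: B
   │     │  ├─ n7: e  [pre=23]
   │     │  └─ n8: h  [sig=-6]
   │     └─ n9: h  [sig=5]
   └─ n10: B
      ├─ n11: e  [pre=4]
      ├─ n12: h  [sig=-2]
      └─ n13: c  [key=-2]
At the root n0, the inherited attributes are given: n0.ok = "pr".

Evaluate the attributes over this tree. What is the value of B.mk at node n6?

1. n0.ok = "pr"  [given at root]
2. n1.pre = -1  [terminal]
3. n2.key = "wpr"  ["w" ++ S.ok]
4. n3.ok = true  [true]
5. n4.ok = false  [B₀.ok == false]
6. n5.key = 2  [terminal]
7. n6.ok = true  [not B₀.ok]
8. n7.pre = 23  [terminal]
9. n8.sig = -6  [terminal]
10. n6.fin = false  [B.ok == false]
11. n6.mk = -3  [(if B.ok then e.pre else h.sig) - 26]
12. n9.sig = 5  [terminal]
13. n4.fin = true  [c.key > 1]
14. n4.mk = 21  [(if B₀.ok then h.sig else c.key) + 19]
15. n3.fin = false  [B₀.ok == false]
16. n3.mk = 10  [10]
17. n10.ok = true  [B₀.fin == false]
18. n11.pre = 4  [terminal]
19. n12.sig = -2  [terminal]
20. n13.key = -2  [terminal]
21. n10.fin = false  [B.ok == false]
22. n10.mk = 13  [c.key * -2 + 9]
23. n2.val = "wprx"  [A.key ++ "x"]
24. n2.idx = 11  [B₀.mk * -1 + 21]
25. n0.tag = "prn"  [S.ok ++ "n"]

-3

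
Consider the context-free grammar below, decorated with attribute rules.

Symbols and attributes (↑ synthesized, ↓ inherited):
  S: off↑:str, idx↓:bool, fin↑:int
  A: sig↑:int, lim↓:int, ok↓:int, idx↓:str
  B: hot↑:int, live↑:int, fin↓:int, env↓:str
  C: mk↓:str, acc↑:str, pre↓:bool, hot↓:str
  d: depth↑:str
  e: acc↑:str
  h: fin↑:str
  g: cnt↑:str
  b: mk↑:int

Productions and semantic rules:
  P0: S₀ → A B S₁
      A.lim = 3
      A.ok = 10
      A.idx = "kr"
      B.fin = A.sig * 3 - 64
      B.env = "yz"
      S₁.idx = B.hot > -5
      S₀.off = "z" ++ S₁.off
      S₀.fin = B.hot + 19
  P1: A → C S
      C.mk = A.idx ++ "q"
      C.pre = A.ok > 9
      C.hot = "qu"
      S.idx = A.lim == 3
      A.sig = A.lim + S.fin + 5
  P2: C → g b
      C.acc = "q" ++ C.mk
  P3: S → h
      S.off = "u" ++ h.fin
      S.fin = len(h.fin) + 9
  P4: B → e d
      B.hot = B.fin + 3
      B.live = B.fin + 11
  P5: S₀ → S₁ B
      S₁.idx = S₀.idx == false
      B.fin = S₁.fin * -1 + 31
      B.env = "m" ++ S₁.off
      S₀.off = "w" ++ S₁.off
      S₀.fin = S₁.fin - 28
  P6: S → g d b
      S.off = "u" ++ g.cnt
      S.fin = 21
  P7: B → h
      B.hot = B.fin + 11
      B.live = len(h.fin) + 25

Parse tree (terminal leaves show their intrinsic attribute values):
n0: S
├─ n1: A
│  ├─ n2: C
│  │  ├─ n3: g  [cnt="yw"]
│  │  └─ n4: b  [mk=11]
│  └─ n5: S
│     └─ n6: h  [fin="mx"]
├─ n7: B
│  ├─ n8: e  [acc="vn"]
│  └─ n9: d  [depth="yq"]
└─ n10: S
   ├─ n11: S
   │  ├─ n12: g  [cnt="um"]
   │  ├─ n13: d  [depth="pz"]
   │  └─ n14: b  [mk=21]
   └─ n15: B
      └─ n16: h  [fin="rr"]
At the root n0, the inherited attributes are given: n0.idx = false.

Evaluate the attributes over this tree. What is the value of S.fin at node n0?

15

1. n0.idx = false  [given at root]
2. n1.lim = 3  [3]
3. n1.ok = 10  [10]
4. n1.idx = "kr"  ["kr"]
5. n2.mk = "krq"  [A.idx ++ "q"]
6. n2.pre = true  [A.ok > 9]
7. n2.hot = "qu"  ["qu"]
8. n3.cnt = "yw"  [terminal]
9. n4.mk = 11  [terminal]
10. n2.acc = "qkrq"  ["q" ++ C.mk]
11. n5.idx = true  [A.lim == 3]
12. n6.fin = "mx"  [terminal]
13. n5.off = "umx"  ["u" ++ h.fin]
14. n5.fin = 11  [len(h.fin) + 9]
15. n1.sig = 19  [A.lim + S.fin + 5]
16. n7.fin = -7  [A.sig * 3 - 64]
17. n7.env = "yz"  ["yz"]
18. n8.acc = "vn"  [terminal]
19. n9.depth = "yq"  [terminal]
20. n7.hot = -4  [B.fin + 3]
21. n7.live = 4  [B.fin + 11]
22. n10.idx = true  [B.hot > -5]
23. n11.idx = false  [S₀.idx == false]
24. n12.cnt = "um"  [terminal]
25. n13.depth = "pz"  [terminal]
26. n14.mk = 21  [terminal]
27. n11.off = "uum"  ["u" ++ g.cnt]
28. n11.fin = 21  [21]
29. n15.fin = 10  [S₁.fin * -1 + 31]
30. n15.env = "muum"  ["m" ++ S₁.off]
31. n16.fin = "rr"  [terminal]
32. n15.hot = 21  [B.fin + 11]
33. n15.live = 27  [len(h.fin) + 25]
34. n10.off = "wuum"  ["w" ++ S₁.off]
35. n10.fin = -7  [S₁.fin - 28]
36. n0.off = "zwuum"  ["z" ++ S₁.off]
37. n0.fin = 15  [B.hot + 19]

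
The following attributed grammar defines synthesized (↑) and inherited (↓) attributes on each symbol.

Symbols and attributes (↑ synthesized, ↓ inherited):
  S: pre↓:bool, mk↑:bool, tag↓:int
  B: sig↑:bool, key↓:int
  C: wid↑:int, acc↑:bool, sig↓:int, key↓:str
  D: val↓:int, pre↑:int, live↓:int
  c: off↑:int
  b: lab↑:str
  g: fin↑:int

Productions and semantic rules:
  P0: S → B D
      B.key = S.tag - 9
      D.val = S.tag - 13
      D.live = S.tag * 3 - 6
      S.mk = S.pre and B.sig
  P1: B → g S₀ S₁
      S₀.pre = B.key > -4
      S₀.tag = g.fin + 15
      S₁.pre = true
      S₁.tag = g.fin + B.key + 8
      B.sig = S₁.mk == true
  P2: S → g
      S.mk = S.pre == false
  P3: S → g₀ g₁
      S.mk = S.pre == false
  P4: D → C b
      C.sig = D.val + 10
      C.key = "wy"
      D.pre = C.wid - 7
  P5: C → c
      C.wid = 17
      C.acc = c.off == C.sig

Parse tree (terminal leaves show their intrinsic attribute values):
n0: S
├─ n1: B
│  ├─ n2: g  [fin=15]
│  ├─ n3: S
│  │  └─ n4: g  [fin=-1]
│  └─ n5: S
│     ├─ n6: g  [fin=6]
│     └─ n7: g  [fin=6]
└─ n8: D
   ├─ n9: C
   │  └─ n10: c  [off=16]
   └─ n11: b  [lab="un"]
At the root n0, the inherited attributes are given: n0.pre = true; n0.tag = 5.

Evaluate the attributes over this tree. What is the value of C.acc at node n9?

false

1. n0.pre = true  [given at root]
2. n0.tag = 5  [given at root]
3. n1.key = -4  [S.tag - 9]
4. n2.fin = 15  [terminal]
5. n3.pre = false  [B.key > -4]
6. n3.tag = 30  [g.fin + 15]
7. n4.fin = -1  [terminal]
8. n3.mk = true  [S.pre == false]
9. n5.pre = true  [true]
10. n5.tag = 19  [g.fin + B.key + 8]
11. n6.fin = 6  [terminal]
12. n7.fin = 6  [terminal]
13. n5.mk = false  [S.pre == false]
14. n1.sig = false  [S₁.mk == true]
15. n8.val = -8  [S.tag - 13]
16. n8.live = 9  [S.tag * 3 - 6]
17. n9.sig = 2  [D.val + 10]
18. n9.key = "wy"  ["wy"]
19. n10.off = 16  [terminal]
20. n9.wid = 17  [17]
21. n9.acc = false  [c.off == C.sig]
22. n11.lab = "un"  [terminal]
23. n8.pre = 10  [C.wid - 7]
24. n0.mk = false  [S.pre and B.sig]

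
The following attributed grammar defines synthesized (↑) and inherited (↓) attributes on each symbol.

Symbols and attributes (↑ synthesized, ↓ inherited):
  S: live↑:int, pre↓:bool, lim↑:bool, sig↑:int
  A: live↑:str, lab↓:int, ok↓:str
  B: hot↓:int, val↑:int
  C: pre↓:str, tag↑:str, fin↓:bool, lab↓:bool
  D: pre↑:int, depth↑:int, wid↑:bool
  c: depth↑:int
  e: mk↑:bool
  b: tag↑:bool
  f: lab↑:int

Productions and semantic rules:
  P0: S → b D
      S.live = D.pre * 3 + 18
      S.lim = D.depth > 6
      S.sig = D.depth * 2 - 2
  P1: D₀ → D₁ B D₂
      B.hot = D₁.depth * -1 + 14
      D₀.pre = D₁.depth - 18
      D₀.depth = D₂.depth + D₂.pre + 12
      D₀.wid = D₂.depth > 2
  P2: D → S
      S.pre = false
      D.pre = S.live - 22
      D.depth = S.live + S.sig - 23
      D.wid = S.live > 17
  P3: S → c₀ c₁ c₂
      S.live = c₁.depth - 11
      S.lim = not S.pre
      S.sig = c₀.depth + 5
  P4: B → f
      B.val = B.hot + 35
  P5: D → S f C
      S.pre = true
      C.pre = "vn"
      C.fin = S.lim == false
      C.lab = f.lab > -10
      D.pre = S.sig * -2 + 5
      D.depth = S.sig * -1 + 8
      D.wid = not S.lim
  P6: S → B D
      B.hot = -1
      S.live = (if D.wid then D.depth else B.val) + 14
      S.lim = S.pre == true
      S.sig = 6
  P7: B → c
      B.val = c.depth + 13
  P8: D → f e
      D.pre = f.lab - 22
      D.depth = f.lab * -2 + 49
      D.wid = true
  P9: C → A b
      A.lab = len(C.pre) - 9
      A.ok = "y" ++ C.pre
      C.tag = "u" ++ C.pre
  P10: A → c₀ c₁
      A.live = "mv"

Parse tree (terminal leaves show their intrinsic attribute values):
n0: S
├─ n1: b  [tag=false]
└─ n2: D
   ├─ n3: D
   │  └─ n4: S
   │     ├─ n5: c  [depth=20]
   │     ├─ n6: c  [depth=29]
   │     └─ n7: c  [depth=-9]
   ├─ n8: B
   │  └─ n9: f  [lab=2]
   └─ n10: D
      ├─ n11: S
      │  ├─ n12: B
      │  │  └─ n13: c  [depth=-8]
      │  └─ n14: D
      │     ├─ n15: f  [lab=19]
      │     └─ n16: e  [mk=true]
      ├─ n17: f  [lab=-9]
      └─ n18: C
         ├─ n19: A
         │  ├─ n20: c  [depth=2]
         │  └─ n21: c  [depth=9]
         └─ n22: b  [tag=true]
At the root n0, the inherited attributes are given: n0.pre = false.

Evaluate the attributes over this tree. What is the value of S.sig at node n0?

12

1. n0.pre = false  [given at root]
2. n1.tag = false  [terminal]
3. n4.pre = false  [false]
4. n5.depth = 20  [terminal]
5. n6.depth = 29  [terminal]
6. n7.depth = -9  [terminal]
7. n4.live = 18  [c₁.depth - 11]
8. n4.lim = true  [not S.pre]
9. n4.sig = 25  [c₀.depth + 5]
10. n3.pre = -4  [S.live - 22]
11. n3.depth = 20  [S.live + S.sig - 23]
12. n3.wid = true  [S.live > 17]
13. n8.hot = -6  [D₁.depth * -1 + 14]
14. n9.lab = 2  [terminal]
15. n8.val = 29  [B.hot + 35]
16. n11.pre = true  [true]
17. n12.hot = -1  [-1]
18. n13.depth = -8  [terminal]
19. n12.val = 5  [c.depth + 13]
20. n15.lab = 19  [terminal]
21. n16.mk = true  [terminal]
22. n14.pre = -3  [f.lab - 22]
23. n14.depth = 11  [f.lab * -2 + 49]
24. n14.wid = true  [true]
25. n11.live = 25  [(if D.wid then D.depth else B.val) + 14]
26. n11.lim = true  [S.pre == true]
27. n11.sig = 6  [6]
28. n17.lab = -9  [terminal]
29. n18.pre = "vn"  ["vn"]
30. n18.fin = false  [S.lim == false]
31. n18.lab = true  [f.lab > -10]
32. n19.lab = -7  [len(C.pre) - 9]
33. n19.ok = "yvn"  ["y" ++ C.pre]
34. n20.depth = 2  [terminal]
35. n21.depth = 9  [terminal]
36. n19.live = "mv"  ["mv"]
37. n22.tag = true  [terminal]
38. n18.tag = "uvn"  ["u" ++ C.pre]
39. n10.pre = -7  [S.sig * -2 + 5]
40. n10.depth = 2  [S.sig * -1 + 8]
41. n10.wid = false  [not S.lim]
42. n2.pre = 2  [D₁.depth - 18]
43. n2.depth = 7  [D₂.depth + D₂.pre + 12]
44. n2.wid = false  [D₂.depth > 2]
45. n0.live = 24  [D.pre * 3 + 18]
46. n0.lim = true  [D.depth > 6]
47. n0.sig = 12  [D.depth * 2 - 2]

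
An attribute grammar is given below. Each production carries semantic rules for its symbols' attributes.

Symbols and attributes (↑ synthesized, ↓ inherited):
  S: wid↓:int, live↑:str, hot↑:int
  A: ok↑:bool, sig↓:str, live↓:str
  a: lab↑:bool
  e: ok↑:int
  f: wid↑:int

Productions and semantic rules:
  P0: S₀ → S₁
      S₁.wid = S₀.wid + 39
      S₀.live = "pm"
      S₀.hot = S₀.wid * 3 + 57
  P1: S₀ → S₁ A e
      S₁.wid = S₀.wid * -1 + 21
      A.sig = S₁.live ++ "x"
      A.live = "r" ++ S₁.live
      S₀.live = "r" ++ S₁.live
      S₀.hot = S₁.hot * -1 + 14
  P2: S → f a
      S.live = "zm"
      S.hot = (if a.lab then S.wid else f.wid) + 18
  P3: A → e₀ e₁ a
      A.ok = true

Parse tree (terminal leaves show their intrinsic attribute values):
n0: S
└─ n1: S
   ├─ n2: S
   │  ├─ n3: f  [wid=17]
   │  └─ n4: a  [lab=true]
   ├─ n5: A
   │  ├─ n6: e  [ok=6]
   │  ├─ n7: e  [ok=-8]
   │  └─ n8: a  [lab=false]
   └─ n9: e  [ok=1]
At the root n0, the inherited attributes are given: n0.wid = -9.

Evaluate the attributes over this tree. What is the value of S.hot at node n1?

1. n0.wid = -9  [given at root]
2. n1.wid = 30  [S₀.wid + 39]
3. n2.wid = -9  [S₀.wid * -1 + 21]
4. n3.wid = 17  [terminal]
5. n4.lab = true  [terminal]
6. n2.live = "zm"  ["zm"]
7. n2.hot = 9  [(if a.lab then S.wid else f.wid) + 18]
8. n5.sig = "zmx"  [S₁.live ++ "x"]
9. n5.live = "rzm"  ["r" ++ S₁.live]
10. n6.ok = 6  [terminal]
11. n7.ok = -8  [terminal]
12. n8.lab = false  [terminal]
13. n5.ok = true  [true]
14. n9.ok = 1  [terminal]
15. n1.live = "rzm"  ["r" ++ S₁.live]
16. n1.hot = 5  [S₁.hot * -1 + 14]
17. n0.live = "pm"  ["pm"]
18. n0.hot = 30  [S₀.wid * 3 + 57]

5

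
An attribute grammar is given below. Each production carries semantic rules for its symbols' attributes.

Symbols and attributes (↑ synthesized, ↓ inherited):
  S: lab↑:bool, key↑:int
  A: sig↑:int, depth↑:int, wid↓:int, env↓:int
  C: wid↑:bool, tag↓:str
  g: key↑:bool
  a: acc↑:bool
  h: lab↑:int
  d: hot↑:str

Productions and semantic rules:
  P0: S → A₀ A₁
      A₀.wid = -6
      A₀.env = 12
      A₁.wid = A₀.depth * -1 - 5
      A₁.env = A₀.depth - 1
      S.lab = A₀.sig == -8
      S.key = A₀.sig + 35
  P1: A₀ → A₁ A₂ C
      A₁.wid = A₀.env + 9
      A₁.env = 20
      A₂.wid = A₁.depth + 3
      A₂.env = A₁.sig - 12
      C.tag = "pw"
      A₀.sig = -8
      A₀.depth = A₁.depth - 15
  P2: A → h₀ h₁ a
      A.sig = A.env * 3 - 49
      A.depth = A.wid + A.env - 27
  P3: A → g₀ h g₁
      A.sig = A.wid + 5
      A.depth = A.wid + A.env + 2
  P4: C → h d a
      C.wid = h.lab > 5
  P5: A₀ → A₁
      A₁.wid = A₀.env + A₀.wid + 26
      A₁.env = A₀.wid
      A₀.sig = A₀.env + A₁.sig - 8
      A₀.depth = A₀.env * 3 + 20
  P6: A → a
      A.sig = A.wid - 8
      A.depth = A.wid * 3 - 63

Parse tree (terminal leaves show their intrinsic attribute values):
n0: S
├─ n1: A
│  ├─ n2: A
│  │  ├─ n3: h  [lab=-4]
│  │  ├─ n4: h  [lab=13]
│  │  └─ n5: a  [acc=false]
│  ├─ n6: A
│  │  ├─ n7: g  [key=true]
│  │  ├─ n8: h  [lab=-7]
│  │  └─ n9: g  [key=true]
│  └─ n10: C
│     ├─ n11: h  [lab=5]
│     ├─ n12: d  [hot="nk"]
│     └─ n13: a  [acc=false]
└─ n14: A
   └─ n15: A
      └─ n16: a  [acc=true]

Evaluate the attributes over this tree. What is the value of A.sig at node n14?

2

1. n1.wid = -6  [-6]
2. n1.env = 12  [12]
3. n2.wid = 21  [A₀.env + 9]
4. n2.env = 20  [20]
5. n3.lab = -4  [terminal]
6. n4.lab = 13  [terminal]
7. n5.acc = false  [terminal]
8. n2.sig = 11  [A.env * 3 - 49]
9. n2.depth = 14  [A.wid + A.env - 27]
10. n6.wid = 17  [A₁.depth + 3]
11. n6.env = -1  [A₁.sig - 12]
12. n7.key = true  [terminal]
13. n8.lab = -7  [terminal]
14. n9.key = true  [terminal]
15. n6.sig = 22  [A.wid + 5]
16. n6.depth = 18  [A.wid + A.env + 2]
17. n10.tag = "pw"  ["pw"]
18. n11.lab = 5  [terminal]
19. n12.hot = "nk"  [terminal]
20. n13.acc = false  [terminal]
21. n10.wid = false  [h.lab > 5]
22. n1.sig = -8  [-8]
23. n1.depth = -1  [A₁.depth - 15]
24. n14.wid = -4  [A₀.depth * -1 - 5]
25. n14.env = -2  [A₀.depth - 1]
26. n15.wid = 20  [A₀.env + A₀.wid + 26]
27. n15.env = -4  [A₀.wid]
28. n16.acc = true  [terminal]
29. n15.sig = 12  [A.wid - 8]
30. n15.depth = -3  [A.wid * 3 - 63]
31. n14.sig = 2  [A₀.env + A₁.sig - 8]
32. n14.depth = 14  [A₀.env * 3 + 20]
33. n0.lab = true  [A₀.sig == -8]
34. n0.key = 27  [A₀.sig + 35]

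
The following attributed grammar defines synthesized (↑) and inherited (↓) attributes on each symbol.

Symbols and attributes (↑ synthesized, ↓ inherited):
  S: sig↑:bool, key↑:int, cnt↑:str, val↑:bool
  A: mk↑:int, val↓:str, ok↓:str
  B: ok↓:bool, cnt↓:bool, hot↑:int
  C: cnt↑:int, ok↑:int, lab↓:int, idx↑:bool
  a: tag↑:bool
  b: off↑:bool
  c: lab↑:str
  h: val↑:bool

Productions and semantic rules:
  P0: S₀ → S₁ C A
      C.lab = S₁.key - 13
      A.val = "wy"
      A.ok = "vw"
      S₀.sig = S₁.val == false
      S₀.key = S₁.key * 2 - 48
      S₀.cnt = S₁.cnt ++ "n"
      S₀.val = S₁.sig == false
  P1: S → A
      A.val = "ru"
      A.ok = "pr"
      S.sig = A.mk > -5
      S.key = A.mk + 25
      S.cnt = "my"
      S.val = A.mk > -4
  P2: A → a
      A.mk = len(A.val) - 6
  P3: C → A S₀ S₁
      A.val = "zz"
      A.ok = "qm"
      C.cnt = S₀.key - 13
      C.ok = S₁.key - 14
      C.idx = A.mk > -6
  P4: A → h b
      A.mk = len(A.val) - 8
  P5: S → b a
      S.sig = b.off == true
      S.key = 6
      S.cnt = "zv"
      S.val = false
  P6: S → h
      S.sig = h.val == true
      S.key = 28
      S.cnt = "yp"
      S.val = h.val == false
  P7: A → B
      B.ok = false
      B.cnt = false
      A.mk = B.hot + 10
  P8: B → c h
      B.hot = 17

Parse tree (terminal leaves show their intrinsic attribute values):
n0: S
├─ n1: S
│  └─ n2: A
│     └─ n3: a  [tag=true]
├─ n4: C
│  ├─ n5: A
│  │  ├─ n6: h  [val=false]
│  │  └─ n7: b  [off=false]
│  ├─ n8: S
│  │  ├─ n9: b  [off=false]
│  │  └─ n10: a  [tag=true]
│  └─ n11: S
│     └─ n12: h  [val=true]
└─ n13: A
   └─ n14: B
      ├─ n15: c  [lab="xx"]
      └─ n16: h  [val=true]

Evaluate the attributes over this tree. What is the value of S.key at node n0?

-6

1. n2.val = "ru"  ["ru"]
2. n2.ok = "pr"  ["pr"]
3. n3.tag = true  [terminal]
4. n2.mk = -4  [len(A.val) - 6]
5. n1.sig = true  [A.mk > -5]
6. n1.key = 21  [A.mk + 25]
7. n1.cnt = "my"  ["my"]
8. n1.val = false  [A.mk > -4]
9. n4.lab = 8  [S₁.key - 13]
10. n5.val = "zz"  ["zz"]
11. n5.ok = "qm"  ["qm"]
12. n6.val = false  [terminal]
13. n7.off = false  [terminal]
14. n5.mk = -6  [len(A.val) - 8]
15. n9.off = false  [terminal]
16. n10.tag = true  [terminal]
17. n8.sig = false  [b.off == true]
18. n8.key = 6  [6]
19. n8.cnt = "zv"  ["zv"]
20. n8.val = false  [false]
21. n12.val = true  [terminal]
22. n11.sig = true  [h.val == true]
23. n11.key = 28  [28]
24. n11.cnt = "yp"  ["yp"]
25. n11.val = false  [h.val == false]
26. n4.cnt = -7  [S₀.key - 13]
27. n4.ok = 14  [S₁.key - 14]
28. n4.idx = false  [A.mk > -6]
29. n13.val = "wy"  ["wy"]
30. n13.ok = "vw"  ["vw"]
31. n14.ok = false  [false]
32. n14.cnt = false  [false]
33. n15.lab = "xx"  [terminal]
34. n16.val = true  [terminal]
35. n14.hot = 17  [17]
36. n13.mk = 27  [B.hot + 10]
37. n0.sig = true  [S₁.val == false]
38. n0.key = -6  [S₁.key * 2 - 48]
39. n0.cnt = "myn"  [S₁.cnt ++ "n"]
40. n0.val = false  [S₁.sig == false]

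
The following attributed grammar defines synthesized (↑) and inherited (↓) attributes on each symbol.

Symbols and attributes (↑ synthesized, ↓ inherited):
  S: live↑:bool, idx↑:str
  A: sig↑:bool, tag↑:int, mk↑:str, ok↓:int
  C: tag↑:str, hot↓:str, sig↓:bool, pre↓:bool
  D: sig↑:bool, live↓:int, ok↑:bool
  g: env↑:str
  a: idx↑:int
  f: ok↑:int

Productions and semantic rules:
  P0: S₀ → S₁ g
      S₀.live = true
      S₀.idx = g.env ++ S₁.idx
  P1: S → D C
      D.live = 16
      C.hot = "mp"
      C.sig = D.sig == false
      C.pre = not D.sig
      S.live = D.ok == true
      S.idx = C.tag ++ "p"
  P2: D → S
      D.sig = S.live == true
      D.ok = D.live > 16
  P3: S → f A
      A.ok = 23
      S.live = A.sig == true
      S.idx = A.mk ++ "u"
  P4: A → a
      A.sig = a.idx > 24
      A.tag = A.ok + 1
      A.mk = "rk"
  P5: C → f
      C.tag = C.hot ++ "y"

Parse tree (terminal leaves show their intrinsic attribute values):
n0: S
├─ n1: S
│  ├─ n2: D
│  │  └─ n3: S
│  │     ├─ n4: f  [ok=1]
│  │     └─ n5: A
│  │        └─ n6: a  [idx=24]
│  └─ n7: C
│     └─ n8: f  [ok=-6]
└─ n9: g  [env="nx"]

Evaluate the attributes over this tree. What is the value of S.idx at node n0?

1. n2.live = 16  [16]
2. n4.ok = 1  [terminal]
3. n5.ok = 23  [23]
4. n6.idx = 24  [terminal]
5. n5.sig = false  [a.idx > 24]
6. n5.tag = 24  [A.ok + 1]
7. n5.mk = "rk"  ["rk"]
8. n3.live = false  [A.sig == true]
9. n3.idx = "rku"  [A.mk ++ "u"]
10. n2.sig = false  [S.live == true]
11. n2.ok = false  [D.live > 16]
12. n7.hot = "mp"  ["mp"]
13. n7.sig = true  [D.sig == false]
14. n7.pre = true  [not D.sig]
15. n8.ok = -6  [terminal]
16. n7.tag = "mpy"  [C.hot ++ "y"]
17. n1.live = false  [D.ok == true]
18. n1.idx = "mpyp"  [C.tag ++ "p"]
19. n9.env = "nx"  [terminal]
20. n0.live = true  [true]
21. n0.idx = "nxmpyp"  [g.env ++ S₁.idx]

"nxmpyp"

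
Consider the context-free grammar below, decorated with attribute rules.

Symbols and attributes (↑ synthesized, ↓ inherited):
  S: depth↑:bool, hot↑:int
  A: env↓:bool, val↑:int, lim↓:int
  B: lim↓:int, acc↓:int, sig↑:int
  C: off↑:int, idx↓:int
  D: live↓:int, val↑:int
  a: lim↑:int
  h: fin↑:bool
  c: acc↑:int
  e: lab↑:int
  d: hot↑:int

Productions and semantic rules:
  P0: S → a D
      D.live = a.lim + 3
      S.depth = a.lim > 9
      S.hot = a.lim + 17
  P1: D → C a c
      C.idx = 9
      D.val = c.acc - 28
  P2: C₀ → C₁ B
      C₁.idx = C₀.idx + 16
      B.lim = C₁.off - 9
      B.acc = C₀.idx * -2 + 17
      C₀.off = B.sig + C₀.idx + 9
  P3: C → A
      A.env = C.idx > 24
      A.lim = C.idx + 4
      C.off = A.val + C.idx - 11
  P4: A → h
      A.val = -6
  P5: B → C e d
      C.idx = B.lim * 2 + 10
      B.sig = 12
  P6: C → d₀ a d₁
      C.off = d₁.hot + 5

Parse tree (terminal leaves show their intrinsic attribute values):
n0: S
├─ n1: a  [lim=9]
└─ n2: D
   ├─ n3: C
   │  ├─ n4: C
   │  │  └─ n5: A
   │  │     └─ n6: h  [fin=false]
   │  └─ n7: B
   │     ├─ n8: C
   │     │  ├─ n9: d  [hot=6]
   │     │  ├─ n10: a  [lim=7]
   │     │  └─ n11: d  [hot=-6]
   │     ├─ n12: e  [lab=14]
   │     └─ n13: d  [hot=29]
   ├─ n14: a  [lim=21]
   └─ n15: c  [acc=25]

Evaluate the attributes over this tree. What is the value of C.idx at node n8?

8

1. n1.lim = 9  [terminal]
2. n2.live = 12  [a.lim + 3]
3. n3.idx = 9  [9]
4. n4.idx = 25  [C₀.idx + 16]
5. n5.env = true  [C.idx > 24]
6. n5.lim = 29  [C.idx + 4]
7. n6.fin = false  [terminal]
8. n5.val = -6  [-6]
9. n4.off = 8  [A.val + C.idx - 11]
10. n7.lim = -1  [C₁.off - 9]
11. n7.acc = -1  [C₀.idx * -2 + 17]
12. n8.idx = 8  [B.lim * 2 + 10]
13. n9.hot = 6  [terminal]
14. n10.lim = 7  [terminal]
15. n11.hot = -6  [terminal]
16. n8.off = -1  [d₁.hot + 5]
17. n12.lab = 14  [terminal]
18. n13.hot = 29  [terminal]
19. n7.sig = 12  [12]
20. n3.off = 30  [B.sig + C₀.idx + 9]
21. n14.lim = 21  [terminal]
22. n15.acc = 25  [terminal]
23. n2.val = -3  [c.acc - 28]
24. n0.depth = false  [a.lim > 9]
25. n0.hot = 26  [a.lim + 17]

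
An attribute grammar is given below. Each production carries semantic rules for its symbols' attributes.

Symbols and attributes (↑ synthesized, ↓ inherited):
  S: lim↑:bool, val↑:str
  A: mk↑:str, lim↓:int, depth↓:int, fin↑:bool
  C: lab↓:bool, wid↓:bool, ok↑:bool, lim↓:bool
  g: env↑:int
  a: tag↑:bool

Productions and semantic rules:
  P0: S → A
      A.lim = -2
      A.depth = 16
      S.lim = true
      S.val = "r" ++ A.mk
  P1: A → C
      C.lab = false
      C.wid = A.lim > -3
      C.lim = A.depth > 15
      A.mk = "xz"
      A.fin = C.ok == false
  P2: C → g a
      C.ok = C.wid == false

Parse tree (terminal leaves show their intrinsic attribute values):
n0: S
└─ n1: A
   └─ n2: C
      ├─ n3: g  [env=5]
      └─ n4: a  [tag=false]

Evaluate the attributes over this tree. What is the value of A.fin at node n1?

true

1. n1.lim = -2  [-2]
2. n1.depth = 16  [16]
3. n2.lab = false  [false]
4. n2.wid = true  [A.lim > -3]
5. n2.lim = true  [A.depth > 15]
6. n3.env = 5  [terminal]
7. n4.tag = false  [terminal]
8. n2.ok = false  [C.wid == false]
9. n1.mk = "xz"  ["xz"]
10. n1.fin = true  [C.ok == false]
11. n0.lim = true  [true]
12. n0.val = "rxz"  ["r" ++ A.mk]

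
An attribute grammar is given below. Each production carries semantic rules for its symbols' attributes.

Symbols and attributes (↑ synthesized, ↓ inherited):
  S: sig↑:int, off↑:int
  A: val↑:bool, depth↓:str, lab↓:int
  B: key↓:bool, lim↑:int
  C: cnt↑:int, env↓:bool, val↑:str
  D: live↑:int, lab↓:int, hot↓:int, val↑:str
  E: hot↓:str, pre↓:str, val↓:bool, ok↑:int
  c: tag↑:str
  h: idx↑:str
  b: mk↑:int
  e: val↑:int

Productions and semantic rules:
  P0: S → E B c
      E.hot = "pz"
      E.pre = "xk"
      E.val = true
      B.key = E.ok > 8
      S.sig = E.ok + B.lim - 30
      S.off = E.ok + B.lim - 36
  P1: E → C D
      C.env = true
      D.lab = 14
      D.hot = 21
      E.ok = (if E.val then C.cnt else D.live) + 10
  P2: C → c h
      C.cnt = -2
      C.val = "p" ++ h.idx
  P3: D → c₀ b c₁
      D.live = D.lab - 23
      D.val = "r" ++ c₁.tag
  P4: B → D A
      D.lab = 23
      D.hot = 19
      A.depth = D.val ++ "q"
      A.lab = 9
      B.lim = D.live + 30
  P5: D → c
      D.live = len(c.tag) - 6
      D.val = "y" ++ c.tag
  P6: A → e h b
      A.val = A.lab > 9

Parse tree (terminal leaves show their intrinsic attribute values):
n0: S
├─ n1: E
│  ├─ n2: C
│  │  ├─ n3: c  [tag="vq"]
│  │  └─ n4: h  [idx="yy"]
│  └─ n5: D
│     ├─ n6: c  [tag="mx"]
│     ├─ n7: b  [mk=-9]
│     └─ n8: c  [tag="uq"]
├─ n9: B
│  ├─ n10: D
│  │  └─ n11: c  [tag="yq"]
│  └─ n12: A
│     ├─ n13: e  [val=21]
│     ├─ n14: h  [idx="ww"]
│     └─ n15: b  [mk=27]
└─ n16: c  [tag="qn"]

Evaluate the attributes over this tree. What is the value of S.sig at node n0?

4

1. n1.hot = "pz"  ["pz"]
2. n1.pre = "xk"  ["xk"]
3. n1.val = true  [true]
4. n2.env = true  [true]
5. n3.tag = "vq"  [terminal]
6. n4.idx = "yy"  [terminal]
7. n2.cnt = -2  [-2]
8. n2.val = "pyy"  ["p" ++ h.idx]
9. n5.lab = 14  [14]
10. n5.hot = 21  [21]
11. n6.tag = "mx"  [terminal]
12. n7.mk = -9  [terminal]
13. n8.tag = "uq"  [terminal]
14. n5.live = -9  [D.lab - 23]
15. n5.val = "ruq"  ["r" ++ c₁.tag]
16. n1.ok = 8  [(if E.val then C.cnt else D.live) + 10]
17. n9.key = false  [E.ok > 8]
18. n10.lab = 23  [23]
19. n10.hot = 19  [19]
20. n11.tag = "yq"  [terminal]
21. n10.live = -4  [len(c.tag) - 6]
22. n10.val = "yyq"  ["y" ++ c.tag]
23. n12.depth = "yyqq"  [D.val ++ "q"]
24. n12.lab = 9  [9]
25. n13.val = 21  [terminal]
26. n14.idx = "ww"  [terminal]
27. n15.mk = 27  [terminal]
28. n12.val = false  [A.lab > 9]
29. n9.lim = 26  [D.live + 30]
30. n16.tag = "qn"  [terminal]
31. n0.sig = 4  [E.ok + B.lim - 30]
32. n0.off = -2  [E.ok + B.lim - 36]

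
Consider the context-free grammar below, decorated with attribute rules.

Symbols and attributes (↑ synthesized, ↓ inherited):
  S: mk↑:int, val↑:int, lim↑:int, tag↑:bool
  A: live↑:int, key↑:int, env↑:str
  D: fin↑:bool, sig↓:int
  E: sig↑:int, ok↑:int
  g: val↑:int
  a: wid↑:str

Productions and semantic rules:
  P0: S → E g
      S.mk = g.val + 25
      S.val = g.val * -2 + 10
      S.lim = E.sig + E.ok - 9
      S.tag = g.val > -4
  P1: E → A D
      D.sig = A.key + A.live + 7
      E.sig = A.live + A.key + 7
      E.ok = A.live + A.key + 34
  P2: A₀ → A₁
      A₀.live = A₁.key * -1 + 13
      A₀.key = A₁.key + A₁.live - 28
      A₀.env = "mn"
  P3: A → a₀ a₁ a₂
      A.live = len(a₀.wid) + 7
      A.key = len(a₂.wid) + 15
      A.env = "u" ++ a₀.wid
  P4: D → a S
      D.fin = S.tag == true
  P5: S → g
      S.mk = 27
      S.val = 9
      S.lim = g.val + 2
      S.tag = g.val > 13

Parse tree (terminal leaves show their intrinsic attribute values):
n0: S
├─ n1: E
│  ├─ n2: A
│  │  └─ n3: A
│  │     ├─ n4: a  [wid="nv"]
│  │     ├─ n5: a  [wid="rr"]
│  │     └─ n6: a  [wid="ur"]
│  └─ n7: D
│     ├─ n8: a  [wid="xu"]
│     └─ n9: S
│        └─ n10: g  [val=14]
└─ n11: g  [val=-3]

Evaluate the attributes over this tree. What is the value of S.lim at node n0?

1. n4.wid = "nv"  [terminal]
2. n5.wid = "rr"  [terminal]
3. n6.wid = "ur"  [terminal]
4. n3.live = 9  [len(a₀.wid) + 7]
5. n3.key = 17  [len(a₂.wid) + 15]
6. n3.env = "unv"  ["u" ++ a₀.wid]
7. n2.live = -4  [A₁.key * -1 + 13]
8. n2.key = -2  [A₁.key + A₁.live - 28]
9. n2.env = "mn"  ["mn"]
10. n7.sig = 1  [A.key + A.live + 7]
11. n8.wid = "xu"  [terminal]
12. n10.val = 14  [terminal]
13. n9.mk = 27  [27]
14. n9.val = 9  [9]
15. n9.lim = 16  [g.val + 2]
16. n9.tag = true  [g.val > 13]
17. n7.fin = true  [S.tag == true]
18. n1.sig = 1  [A.live + A.key + 7]
19. n1.ok = 28  [A.live + A.key + 34]
20. n11.val = -3  [terminal]
21. n0.mk = 22  [g.val + 25]
22. n0.val = 16  [g.val * -2 + 10]
23. n0.lim = 20  [E.sig + E.ok - 9]
24. n0.tag = true  [g.val > -4]

20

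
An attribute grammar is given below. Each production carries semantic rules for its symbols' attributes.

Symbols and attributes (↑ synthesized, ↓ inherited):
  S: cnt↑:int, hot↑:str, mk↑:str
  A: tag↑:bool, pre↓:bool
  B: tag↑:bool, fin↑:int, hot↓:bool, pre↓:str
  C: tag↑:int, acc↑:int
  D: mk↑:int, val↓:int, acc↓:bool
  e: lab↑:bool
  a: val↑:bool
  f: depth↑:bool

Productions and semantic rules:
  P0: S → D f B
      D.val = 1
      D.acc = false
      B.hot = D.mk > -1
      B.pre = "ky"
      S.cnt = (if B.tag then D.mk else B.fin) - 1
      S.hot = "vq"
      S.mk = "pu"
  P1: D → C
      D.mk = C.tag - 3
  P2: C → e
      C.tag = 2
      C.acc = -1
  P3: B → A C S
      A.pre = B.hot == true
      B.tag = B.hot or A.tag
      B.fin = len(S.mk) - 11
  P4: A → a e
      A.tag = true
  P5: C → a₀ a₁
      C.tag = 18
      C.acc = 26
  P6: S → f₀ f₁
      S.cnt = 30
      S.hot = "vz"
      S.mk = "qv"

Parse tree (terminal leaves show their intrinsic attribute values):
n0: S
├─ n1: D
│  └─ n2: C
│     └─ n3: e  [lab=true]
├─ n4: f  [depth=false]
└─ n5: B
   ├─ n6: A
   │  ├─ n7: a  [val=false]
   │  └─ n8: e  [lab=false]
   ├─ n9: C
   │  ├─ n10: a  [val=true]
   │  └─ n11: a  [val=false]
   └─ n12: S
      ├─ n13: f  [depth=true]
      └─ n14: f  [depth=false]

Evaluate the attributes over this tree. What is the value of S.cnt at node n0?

-2

1. n1.val = 1  [1]
2. n1.acc = false  [false]
3. n3.lab = true  [terminal]
4. n2.tag = 2  [2]
5. n2.acc = -1  [-1]
6. n1.mk = -1  [C.tag - 3]
7. n4.depth = false  [terminal]
8. n5.hot = false  [D.mk > -1]
9. n5.pre = "ky"  ["ky"]
10. n6.pre = false  [B.hot == true]
11. n7.val = false  [terminal]
12. n8.lab = false  [terminal]
13. n6.tag = true  [true]
14. n10.val = true  [terminal]
15. n11.val = false  [terminal]
16. n9.tag = 18  [18]
17. n9.acc = 26  [26]
18. n13.depth = true  [terminal]
19. n14.depth = false  [terminal]
20. n12.cnt = 30  [30]
21. n12.hot = "vz"  ["vz"]
22. n12.mk = "qv"  ["qv"]
23. n5.tag = true  [B.hot or A.tag]
24. n5.fin = -9  [len(S.mk) - 11]
25. n0.cnt = -2  [(if B.tag then D.mk else B.fin) - 1]
26. n0.hot = "vq"  ["vq"]
27. n0.mk = "pu"  ["pu"]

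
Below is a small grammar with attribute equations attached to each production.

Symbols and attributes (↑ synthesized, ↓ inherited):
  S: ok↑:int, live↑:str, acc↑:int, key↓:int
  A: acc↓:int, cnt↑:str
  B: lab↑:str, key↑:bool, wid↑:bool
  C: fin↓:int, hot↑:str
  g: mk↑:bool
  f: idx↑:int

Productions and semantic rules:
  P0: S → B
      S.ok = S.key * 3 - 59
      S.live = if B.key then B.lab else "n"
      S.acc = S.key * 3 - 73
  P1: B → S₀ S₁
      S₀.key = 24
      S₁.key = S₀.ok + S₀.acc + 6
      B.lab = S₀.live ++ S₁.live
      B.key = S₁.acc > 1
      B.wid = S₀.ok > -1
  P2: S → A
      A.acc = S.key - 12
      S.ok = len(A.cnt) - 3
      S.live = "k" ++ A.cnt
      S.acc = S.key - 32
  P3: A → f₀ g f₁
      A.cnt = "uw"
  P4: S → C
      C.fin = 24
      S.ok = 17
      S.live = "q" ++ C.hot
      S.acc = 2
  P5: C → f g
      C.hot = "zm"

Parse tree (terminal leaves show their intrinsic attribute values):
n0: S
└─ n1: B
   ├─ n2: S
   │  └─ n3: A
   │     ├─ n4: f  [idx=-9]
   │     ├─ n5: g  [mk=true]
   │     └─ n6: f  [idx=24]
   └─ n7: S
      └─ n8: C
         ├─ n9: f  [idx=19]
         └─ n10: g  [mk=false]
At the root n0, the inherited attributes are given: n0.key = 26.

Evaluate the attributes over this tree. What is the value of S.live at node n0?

1. n0.key = 26  [given at root]
2. n2.key = 24  [24]
3. n3.acc = 12  [S.key - 12]
4. n4.idx = -9  [terminal]
5. n5.mk = true  [terminal]
6. n6.idx = 24  [terminal]
7. n3.cnt = "uw"  ["uw"]
8. n2.ok = -1  [len(A.cnt) - 3]
9. n2.live = "kuw"  ["k" ++ A.cnt]
10. n2.acc = -8  [S.key - 32]
11. n7.key = -3  [S₀.ok + S₀.acc + 6]
12. n8.fin = 24  [24]
13. n9.idx = 19  [terminal]
14. n10.mk = false  [terminal]
15. n8.hot = "zm"  ["zm"]
16. n7.ok = 17  [17]
17. n7.live = "qzm"  ["q" ++ C.hot]
18. n7.acc = 2  [2]
19. n1.lab = "kuwqzm"  [S₀.live ++ S₁.live]
20. n1.key = true  [S₁.acc > 1]
21. n1.wid = false  [S₀.ok > -1]
22. n0.ok = 19  [S.key * 3 - 59]
23. n0.live = "kuwqzm"  [if B.key then B.lab else "n"]
24. n0.acc = 5  [S.key * 3 - 73]

"kuwqzm"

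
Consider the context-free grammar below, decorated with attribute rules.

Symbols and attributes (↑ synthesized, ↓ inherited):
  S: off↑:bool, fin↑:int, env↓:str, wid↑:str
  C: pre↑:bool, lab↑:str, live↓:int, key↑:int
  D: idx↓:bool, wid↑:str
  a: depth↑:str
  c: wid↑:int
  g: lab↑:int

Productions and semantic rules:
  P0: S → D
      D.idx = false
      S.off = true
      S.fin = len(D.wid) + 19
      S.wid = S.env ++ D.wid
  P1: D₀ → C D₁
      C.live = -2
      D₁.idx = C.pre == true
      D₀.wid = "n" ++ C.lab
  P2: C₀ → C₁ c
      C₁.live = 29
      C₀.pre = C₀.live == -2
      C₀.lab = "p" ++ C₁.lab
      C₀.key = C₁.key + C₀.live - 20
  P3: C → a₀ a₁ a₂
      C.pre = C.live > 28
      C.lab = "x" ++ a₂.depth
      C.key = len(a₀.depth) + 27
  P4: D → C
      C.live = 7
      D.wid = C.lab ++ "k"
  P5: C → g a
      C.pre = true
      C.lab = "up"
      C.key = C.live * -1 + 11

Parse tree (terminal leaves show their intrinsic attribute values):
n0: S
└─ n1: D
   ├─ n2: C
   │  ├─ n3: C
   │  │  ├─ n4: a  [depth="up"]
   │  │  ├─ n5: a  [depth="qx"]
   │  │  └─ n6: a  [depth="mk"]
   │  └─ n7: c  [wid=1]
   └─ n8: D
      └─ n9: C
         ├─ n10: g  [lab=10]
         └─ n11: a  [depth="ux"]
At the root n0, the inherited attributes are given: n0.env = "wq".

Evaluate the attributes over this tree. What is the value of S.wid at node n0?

1. n0.env = "wq"  [given at root]
2. n1.idx = false  [false]
3. n2.live = -2  [-2]
4. n3.live = 29  [29]
5. n4.depth = "up"  [terminal]
6. n5.depth = "qx"  [terminal]
7. n6.depth = "mk"  [terminal]
8. n3.pre = true  [C.live > 28]
9. n3.lab = "xmk"  ["x" ++ a₂.depth]
10. n3.key = 29  [len(a₀.depth) + 27]
11. n7.wid = 1  [terminal]
12. n2.pre = true  [C₀.live == -2]
13. n2.lab = "pxmk"  ["p" ++ C₁.lab]
14. n2.key = 7  [C₁.key + C₀.live - 20]
15. n8.idx = true  [C.pre == true]
16. n9.live = 7  [7]
17. n10.lab = 10  [terminal]
18. n11.depth = "ux"  [terminal]
19. n9.pre = true  [true]
20. n9.lab = "up"  ["up"]
21. n9.key = 4  [C.live * -1 + 11]
22. n8.wid = "upk"  [C.lab ++ "k"]
23. n1.wid = "npxmk"  ["n" ++ C.lab]
24. n0.off = true  [true]
25. n0.fin = 24  [len(D.wid) + 19]
26. n0.wid = "wqnpxmk"  [S.env ++ D.wid]

"wqnpxmk"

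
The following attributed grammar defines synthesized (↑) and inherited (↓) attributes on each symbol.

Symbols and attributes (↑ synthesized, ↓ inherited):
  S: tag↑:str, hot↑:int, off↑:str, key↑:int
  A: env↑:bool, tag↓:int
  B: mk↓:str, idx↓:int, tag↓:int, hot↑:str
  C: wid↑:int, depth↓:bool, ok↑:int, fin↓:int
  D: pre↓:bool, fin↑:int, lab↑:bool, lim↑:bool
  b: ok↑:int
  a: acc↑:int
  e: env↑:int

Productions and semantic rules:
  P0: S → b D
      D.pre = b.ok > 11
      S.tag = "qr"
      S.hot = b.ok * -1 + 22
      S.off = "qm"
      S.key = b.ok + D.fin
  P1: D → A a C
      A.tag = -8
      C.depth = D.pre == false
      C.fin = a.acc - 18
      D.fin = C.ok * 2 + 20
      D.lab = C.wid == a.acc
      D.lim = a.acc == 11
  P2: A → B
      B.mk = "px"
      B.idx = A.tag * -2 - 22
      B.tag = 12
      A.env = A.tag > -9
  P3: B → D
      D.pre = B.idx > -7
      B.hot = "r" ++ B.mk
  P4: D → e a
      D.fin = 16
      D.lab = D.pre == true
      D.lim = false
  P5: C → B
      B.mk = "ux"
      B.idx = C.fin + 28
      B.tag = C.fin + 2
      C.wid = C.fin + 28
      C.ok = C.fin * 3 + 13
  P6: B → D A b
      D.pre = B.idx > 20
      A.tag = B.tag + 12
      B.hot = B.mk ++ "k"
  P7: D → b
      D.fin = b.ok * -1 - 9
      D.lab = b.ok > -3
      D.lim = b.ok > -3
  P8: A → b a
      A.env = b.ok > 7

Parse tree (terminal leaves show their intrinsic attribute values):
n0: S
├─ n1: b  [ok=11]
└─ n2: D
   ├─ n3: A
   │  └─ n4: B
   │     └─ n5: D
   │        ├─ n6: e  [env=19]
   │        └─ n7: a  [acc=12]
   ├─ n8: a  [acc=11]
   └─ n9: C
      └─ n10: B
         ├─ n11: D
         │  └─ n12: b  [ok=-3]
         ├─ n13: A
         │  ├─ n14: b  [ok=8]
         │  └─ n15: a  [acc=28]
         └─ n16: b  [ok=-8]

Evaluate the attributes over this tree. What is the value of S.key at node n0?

1. n1.ok = 11  [terminal]
2. n2.pre = false  [b.ok > 11]
3. n3.tag = -8  [-8]
4. n4.mk = "px"  ["px"]
5. n4.idx = -6  [A.tag * -2 - 22]
6. n4.tag = 12  [12]
7. n5.pre = true  [B.idx > -7]
8. n6.env = 19  [terminal]
9. n7.acc = 12  [terminal]
10. n5.fin = 16  [16]
11. n5.lab = true  [D.pre == true]
12. n5.lim = false  [false]
13. n4.hot = "rpx"  ["r" ++ B.mk]
14. n3.env = true  [A.tag > -9]
15. n8.acc = 11  [terminal]
16. n9.depth = true  [D.pre == false]
17. n9.fin = -7  [a.acc - 18]
18. n10.mk = "ux"  ["ux"]
19. n10.idx = 21  [C.fin + 28]
20. n10.tag = -5  [C.fin + 2]
21. n11.pre = true  [B.idx > 20]
22. n12.ok = -3  [terminal]
23. n11.fin = -6  [b.ok * -1 - 9]
24. n11.lab = false  [b.ok > -3]
25. n11.lim = false  [b.ok > -3]
26. n13.tag = 7  [B.tag + 12]
27. n14.ok = 8  [terminal]
28. n15.acc = 28  [terminal]
29. n13.env = true  [b.ok > 7]
30. n16.ok = -8  [terminal]
31. n10.hot = "uxk"  [B.mk ++ "k"]
32. n9.wid = 21  [C.fin + 28]
33. n9.ok = -8  [C.fin * 3 + 13]
34. n2.fin = 4  [C.ok * 2 + 20]
35. n2.lab = false  [C.wid == a.acc]
36. n2.lim = true  [a.acc == 11]
37. n0.tag = "qr"  ["qr"]
38. n0.hot = 11  [b.ok * -1 + 22]
39. n0.off = "qm"  ["qm"]
40. n0.key = 15  [b.ok + D.fin]

15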